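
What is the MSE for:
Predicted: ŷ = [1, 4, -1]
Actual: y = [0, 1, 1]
MSE = 4.667

MSE = (1/3)((1-0)² + (4-1)² + (-1-1)²) = (1/3)(1 + 9 + 4) = 4.667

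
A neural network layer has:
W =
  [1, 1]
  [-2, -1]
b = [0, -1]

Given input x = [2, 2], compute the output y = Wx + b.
y = [4, -7]

Wx = [1×2 + 1×2, -2×2 + -1×2]
   = [4, -6]
y = Wx + b = [4 + 0, -6 + -1] = [4, -7]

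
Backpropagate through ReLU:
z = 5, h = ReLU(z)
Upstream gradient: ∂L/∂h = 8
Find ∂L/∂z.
∂L/∂z = 8

h = ReLU(5) = 5
Since z > 0: ∂h/∂z = 1
∂L/∂z = ∂L/∂h · ∂h/∂z = 8 × 1 = 8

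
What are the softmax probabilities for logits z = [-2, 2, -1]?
p = [0.0171, 0.9362, 0.0466]

exp(z) = [0.1353, 7.389, 0.3679]
Sum = 7.892
p = [0.0171, 0.9362, 0.0466]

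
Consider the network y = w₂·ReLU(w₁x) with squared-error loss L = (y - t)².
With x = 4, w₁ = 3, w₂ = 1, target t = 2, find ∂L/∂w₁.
∂L/∂w₁ = 80

Forward pass:
z = w₁x = 3×4 = 12
h = ReLU(12) = 12
y = w₂h = 1×12 = 12

Backward pass:
∂L/∂y = 2(y - t) = 2(12 - 2) = 20
∂y/∂h = w₂ = 1
∂h/∂z = 1 (ReLU derivative)
∂z/∂w₁ = x = 4

∂L/∂w₁ = 20 × 1 × 1 × 4 = 80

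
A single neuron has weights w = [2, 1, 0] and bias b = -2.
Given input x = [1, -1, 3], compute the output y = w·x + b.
y = -1

y = (2)(1) + (1)(-1) + (0)(3) + -2 = -1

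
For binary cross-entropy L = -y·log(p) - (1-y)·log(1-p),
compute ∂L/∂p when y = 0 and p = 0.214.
∂L/∂p = 1.272

∂L/∂p = -y/p + (1-y)/(1-p) = 0 + 1/0.786 = 1.272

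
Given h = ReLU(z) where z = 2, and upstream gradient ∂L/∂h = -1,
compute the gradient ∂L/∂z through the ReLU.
∂L/∂z = -1

h = ReLU(2) = 2
Since z > 0: ∂h/∂z = 1
∂L/∂z = ∂L/∂h · ∂h/∂z = -1 × 1 = -1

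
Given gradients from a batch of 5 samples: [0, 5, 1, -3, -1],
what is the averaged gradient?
Average gradient = 0.4

Average = (1/5)(0 + 5 + 1 + -3 + -1) = 2/5 = 0.4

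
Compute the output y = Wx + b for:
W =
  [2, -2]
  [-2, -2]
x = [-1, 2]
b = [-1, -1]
y = [-7, -3]

Wx = [2×-1 + -2×2, -2×-1 + -2×2]
   = [-6, -2]
y = Wx + b = [-6 + -1, -2 + -1] = [-7, -3]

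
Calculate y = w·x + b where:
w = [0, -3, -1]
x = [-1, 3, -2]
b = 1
y = -6

y = (0)(-1) + (-3)(3) + (-1)(-2) + 1 = -6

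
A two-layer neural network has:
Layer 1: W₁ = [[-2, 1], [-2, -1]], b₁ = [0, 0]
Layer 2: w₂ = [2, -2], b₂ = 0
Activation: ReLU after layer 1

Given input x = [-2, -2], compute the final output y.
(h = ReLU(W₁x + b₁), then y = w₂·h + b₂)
y = -8

Layer 1 pre-activation: z₁ = [2, 6]
After ReLU: h = [2, 6]
Layer 2 output: y = 2×2 + -2×6 + 0 = -8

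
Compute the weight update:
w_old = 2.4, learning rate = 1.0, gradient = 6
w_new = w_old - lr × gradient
w_new = -3.6

w_new = w - η·∂L/∂w = 2.4 - 1.0×(6) = 2.4 - (6) = -3.6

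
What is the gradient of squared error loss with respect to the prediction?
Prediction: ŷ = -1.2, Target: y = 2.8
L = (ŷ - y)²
∂L/∂ŷ = -8.0

∂L/∂ŷ = 2(ŷ - y) = 2(-1.2 - 2.8) = 2(-4.0) = -8.0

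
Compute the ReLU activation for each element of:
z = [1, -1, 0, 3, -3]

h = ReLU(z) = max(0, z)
h = [1, 0, 0, 3, 0]

ReLU applied element-wise: max(0,1)=1, max(0,-1)=0, max(0,0)=0, max(0,3)=3, max(0,-3)=0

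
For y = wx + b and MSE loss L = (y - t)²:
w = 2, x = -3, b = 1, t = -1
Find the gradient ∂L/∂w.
∂L/∂w = 24

y = wx + b = (2)(-3) + 1 = -5
∂L/∂y = 2(y - t) = 2(-5 - -1) = -8
∂y/∂w = x = -3
∂L/∂w = ∂L/∂y · ∂y/∂w = -8 × -3 = 24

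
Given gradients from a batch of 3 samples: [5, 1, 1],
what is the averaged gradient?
Average gradient = 2.333

Average = (1/3)(5 + 1 + 1) = 7/3 = 2.333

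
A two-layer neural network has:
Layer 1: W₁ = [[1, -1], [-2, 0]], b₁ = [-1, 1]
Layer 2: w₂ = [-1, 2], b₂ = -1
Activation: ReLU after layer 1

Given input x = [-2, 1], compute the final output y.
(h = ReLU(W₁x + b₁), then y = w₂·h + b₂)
y = 9

Layer 1 pre-activation: z₁ = [-4, 5]
After ReLU: h = [0, 5]
Layer 2 output: y = -1×0 + 2×5 + -1 = 9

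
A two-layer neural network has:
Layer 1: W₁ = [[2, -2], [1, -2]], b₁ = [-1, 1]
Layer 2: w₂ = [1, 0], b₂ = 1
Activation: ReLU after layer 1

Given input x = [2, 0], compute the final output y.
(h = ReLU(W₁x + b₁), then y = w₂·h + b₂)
y = 4

Layer 1 pre-activation: z₁ = [3, 3]
After ReLU: h = [3, 3]
Layer 2 output: y = 1×3 + 0×3 + 1 = 4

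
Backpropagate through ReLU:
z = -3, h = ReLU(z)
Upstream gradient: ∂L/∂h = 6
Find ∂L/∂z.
∂L/∂z = 0

h = ReLU(-3) = 0
Since z < 0: ∂h/∂z = 0
∂L/∂z = ∂L/∂h · ∂h/∂z = 6 × 0 = 0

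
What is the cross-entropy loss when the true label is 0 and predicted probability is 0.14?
L = 0.1508

L = -0·log(0.14) - 1·log(0.86) = -log(0.86) = 0.1508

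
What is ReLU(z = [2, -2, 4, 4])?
h = [2, 0, 4, 4]

ReLU applied element-wise: max(0,2)=2, max(0,-2)=0, max(0,4)=4, max(0,4)=4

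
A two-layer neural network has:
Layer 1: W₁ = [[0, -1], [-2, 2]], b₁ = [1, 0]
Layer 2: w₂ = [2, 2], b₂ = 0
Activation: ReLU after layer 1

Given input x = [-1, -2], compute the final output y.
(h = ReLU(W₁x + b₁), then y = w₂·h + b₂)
y = 6

Layer 1 pre-activation: z₁ = [3, -2]
After ReLU: h = [3, 0]
Layer 2 output: y = 2×3 + 2×0 + 0 = 6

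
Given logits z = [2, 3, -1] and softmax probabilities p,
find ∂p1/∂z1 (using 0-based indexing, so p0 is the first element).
∂p1/∂z1 = 0.201

p = softmax(z) = [0.2654, 0.7214, 0.01321]
p1 = 0.7214

∂p1/∂z1 = p1(1 - p1) = 0.7214 × (1 - 0.7214) = 0.201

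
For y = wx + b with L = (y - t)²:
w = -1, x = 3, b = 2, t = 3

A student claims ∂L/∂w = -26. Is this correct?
Incorrect

y = (-1)(3) + 2 = -1
∂L/∂y = 2(y - t) = 2(-1 - 3) = -8
∂y/∂w = x = 3
∂L/∂w = -8 × 3 = -24

Claimed value: -26
Incorrect: The correct gradient is -24.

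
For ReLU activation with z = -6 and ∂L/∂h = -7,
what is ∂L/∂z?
∂L/∂z = 0

h = ReLU(-6) = 0
Since z < 0: ∂h/∂z = 0
∂L/∂z = ∂L/∂h · ∂h/∂z = -7 × 0 = 0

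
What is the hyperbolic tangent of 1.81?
0.9478

tanh(1.81) = (e^(1.81) - e^(-1.81))/(e^(1.81) + e^(-1.81)) = 0.9478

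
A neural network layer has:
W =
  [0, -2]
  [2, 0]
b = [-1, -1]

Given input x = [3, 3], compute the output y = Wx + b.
y = [-7, 5]

Wx = [0×3 + -2×3, 2×3 + 0×3]
   = [-6, 6]
y = Wx + b = [-6 + -1, 6 + -1] = [-7, 5]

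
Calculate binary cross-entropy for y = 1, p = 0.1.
L = 2.303

L = -1·log(0.1) - 0·log(0.9) = -log(0.1) = 2.303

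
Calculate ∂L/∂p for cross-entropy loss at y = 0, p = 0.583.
∂L/∂p = 2.398

∂L/∂p = -y/p + (1-y)/(1-p) = 0 + 1/0.417 = 2.398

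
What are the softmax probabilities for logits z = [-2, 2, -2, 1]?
p = [0.013, 0.712, 0.013, 0.2619]

exp(z) = [0.1353, 7.389, 0.1353, 2.718]
Sum = 10.38
p = [0.013, 0.712, 0.013, 0.2619]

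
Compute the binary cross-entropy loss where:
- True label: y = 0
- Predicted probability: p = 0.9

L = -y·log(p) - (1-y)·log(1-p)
L = 2.303

L = -0·log(0.9) - 1·log(0.1) = -log(0.1) = 2.303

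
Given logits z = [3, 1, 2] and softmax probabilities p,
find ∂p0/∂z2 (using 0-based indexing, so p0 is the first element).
∂p0/∂z2 = -0.1628

p = softmax(z) = [0.6652, 0.09003, 0.2447]
p0 = 0.6652, p2 = 0.2447

∂p0/∂z2 = -p0 × p2 = -0.6652 × 0.2447 = -0.1628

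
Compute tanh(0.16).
0.1586

tanh(0.16) = (e^(0.16) - e^(-0.16))/(e^(0.16) + e^(-0.16)) = 0.1586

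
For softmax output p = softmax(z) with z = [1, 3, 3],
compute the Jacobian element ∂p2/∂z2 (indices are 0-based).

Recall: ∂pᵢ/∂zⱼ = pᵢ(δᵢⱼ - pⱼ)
∂p2/∂z2 = 0.249

p = softmax(z) = [0.06338, 0.4683, 0.4683]
p2 = 0.4683

∂p2/∂z2 = p2(1 - p2) = 0.4683 × (1 - 0.4683) = 0.249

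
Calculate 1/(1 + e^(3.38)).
0.03293

sigmoid(-3.38) = 1/(1 + e^(3.38)) = 1/(1 + 29.37) = 0.03293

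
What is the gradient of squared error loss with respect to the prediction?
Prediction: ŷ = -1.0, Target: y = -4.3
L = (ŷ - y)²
∂L/∂ŷ = 6.6

∂L/∂ŷ = 2(ŷ - y) = 2(-1.0 - -4.3) = 2(3.3) = 6.6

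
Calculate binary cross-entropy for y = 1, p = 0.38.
L = 0.9676

L = -1·log(0.38) - 0·log(0.62) = -log(0.38) = 0.9676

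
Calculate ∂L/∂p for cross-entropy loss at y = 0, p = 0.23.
∂L/∂p = 1.299

∂L/∂p = -y/p + (1-y)/(1-p) = 0 + 1/0.77 = 1.299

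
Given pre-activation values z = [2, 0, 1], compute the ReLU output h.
h = [2, 0, 1]

ReLU applied element-wise: max(0,2)=2, max(0,0)=0, max(0,1)=1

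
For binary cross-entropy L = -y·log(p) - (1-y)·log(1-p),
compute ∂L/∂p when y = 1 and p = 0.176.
∂L/∂p = -5.682

∂L/∂p = -y/p + (1-y)/(1-p) = -1/0.176 + 0 = -5.682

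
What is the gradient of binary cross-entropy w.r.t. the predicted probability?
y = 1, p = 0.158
∂L/∂p = -6.329

∂L/∂p = -y/p + (1-y)/(1-p) = -1/0.158 + 0 = -6.329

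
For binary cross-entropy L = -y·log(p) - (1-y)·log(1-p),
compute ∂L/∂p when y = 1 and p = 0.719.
∂L/∂p = -1.391

∂L/∂p = -y/p + (1-y)/(1-p) = -1/0.719 + 0 = -1.391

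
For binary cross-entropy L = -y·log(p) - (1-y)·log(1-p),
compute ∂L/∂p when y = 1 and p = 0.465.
∂L/∂p = -2.151

∂L/∂p = -y/p + (1-y)/(1-p) = -1/0.465 + 0 = -2.151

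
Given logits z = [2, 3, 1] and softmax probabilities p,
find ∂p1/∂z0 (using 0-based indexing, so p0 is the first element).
∂p1/∂z0 = -0.1628

p = softmax(z) = [0.2447, 0.6652, 0.09003]
p1 = 0.6652, p0 = 0.2447

∂p1/∂z0 = -p1 × p0 = -0.6652 × 0.2447 = -0.1628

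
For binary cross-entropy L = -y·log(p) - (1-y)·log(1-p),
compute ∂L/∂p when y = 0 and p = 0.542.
∂L/∂p = 2.183

∂L/∂p = -y/p + (1-y)/(1-p) = 0 + 1/0.458 = 2.183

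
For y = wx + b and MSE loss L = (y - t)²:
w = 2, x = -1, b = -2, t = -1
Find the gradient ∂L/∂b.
∂L/∂b = -6

y = wx + b = (2)(-1) + -2 = -4
∂L/∂y = 2(y - t) = 2(-4 - -1) = -6
∂y/∂b = 1
∂L/∂b = ∂L/∂y · ∂y/∂b = -6 × 1 = -6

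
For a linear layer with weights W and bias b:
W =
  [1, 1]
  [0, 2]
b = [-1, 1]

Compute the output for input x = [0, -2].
y = [-3, -3]

Wx = [1×0 + 1×-2, 0×0 + 2×-2]
   = [-2, -4]
y = Wx + b = [-2 + -1, -4 + 1] = [-3, -3]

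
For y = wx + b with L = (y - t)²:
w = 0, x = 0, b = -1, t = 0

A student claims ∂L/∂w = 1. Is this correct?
Incorrect

y = (0)(0) + -1 = -1
∂L/∂y = 2(y - t) = 2(-1 - 0) = -2
∂y/∂w = x = 0
∂L/∂w = -2 × 0 = 0

Claimed value: 1
Incorrect: The correct gradient is 0.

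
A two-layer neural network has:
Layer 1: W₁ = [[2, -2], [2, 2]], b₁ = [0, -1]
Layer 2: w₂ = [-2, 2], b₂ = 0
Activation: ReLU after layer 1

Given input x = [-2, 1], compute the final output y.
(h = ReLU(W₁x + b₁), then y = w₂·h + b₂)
y = 0

Layer 1 pre-activation: z₁ = [-6, -3]
After ReLU: h = [0, 0]
Layer 2 output: y = -2×0 + 2×0 + 0 = 0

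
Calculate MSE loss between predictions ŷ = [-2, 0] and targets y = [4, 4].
MSE = 26

MSE = (1/2)((-2-4)² + (0-4)²) = (1/2)(36 + 16) = 26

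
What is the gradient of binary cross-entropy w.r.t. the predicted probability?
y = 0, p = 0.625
∂L/∂p = 2.667

∂L/∂p = -y/p + (1-y)/(1-p) = 0 + 1/0.375 = 2.667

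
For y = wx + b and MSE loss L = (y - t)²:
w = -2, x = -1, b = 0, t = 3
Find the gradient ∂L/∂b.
∂L/∂b = -2

y = wx + b = (-2)(-1) + 0 = 2
∂L/∂y = 2(y - t) = 2(2 - 3) = -2
∂y/∂b = 1
∂L/∂b = ∂L/∂y · ∂y/∂b = -2 × 1 = -2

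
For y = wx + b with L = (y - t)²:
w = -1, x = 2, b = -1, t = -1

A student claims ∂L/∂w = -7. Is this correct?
Incorrect

y = (-1)(2) + -1 = -3
∂L/∂y = 2(y - t) = 2(-3 - -1) = -4
∂y/∂w = x = 2
∂L/∂w = -4 × 2 = -8

Claimed value: -7
Incorrect: The correct gradient is -8.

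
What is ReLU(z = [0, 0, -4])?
h = [0, 0, 0]

ReLU applied element-wise: max(0,0)=0, max(0,0)=0, max(0,-4)=0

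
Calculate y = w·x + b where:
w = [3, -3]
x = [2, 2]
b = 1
y = 1

y = (3)(2) + (-3)(2) + 1 = 1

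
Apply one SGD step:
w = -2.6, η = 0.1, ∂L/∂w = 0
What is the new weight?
w_new = -2.6

w_new = w - η·∂L/∂w = -2.6 - 0.1×(0) = -2.6 - (0) = -2.6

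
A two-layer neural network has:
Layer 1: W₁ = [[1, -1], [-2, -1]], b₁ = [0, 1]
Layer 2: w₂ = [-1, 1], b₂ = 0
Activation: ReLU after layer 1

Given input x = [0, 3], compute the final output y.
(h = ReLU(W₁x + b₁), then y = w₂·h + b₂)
y = 0

Layer 1 pre-activation: z₁ = [-3, -2]
After ReLU: h = [0, 0]
Layer 2 output: y = -1×0 + 1×0 + 0 = 0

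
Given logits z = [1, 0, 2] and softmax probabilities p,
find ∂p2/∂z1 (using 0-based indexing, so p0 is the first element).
∂p2/∂z1 = -0.05989

p = softmax(z) = [0.2447, 0.09003, 0.6652]
p2 = 0.6652, p1 = 0.09003

∂p2/∂z1 = -p2 × p1 = -0.6652 × 0.09003 = -0.05989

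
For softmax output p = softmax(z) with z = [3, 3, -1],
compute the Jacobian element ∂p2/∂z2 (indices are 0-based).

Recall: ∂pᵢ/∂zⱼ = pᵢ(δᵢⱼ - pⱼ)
∂p2/∂z2 = 0.008992

p = softmax(z) = [0.4955, 0.4955, 0.009075]
p2 = 0.009075

∂p2/∂z2 = p2(1 - p2) = 0.009075 × (1 - 0.009075) = 0.008992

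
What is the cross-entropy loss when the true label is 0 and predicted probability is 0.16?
L = 0.1744

L = -0·log(0.16) - 1·log(0.84) = -log(0.84) = 0.1744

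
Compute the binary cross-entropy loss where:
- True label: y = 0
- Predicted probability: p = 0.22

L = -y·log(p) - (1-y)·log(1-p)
L = 0.2485

L = -0·log(0.22) - 1·log(0.78) = -log(0.78) = 0.2485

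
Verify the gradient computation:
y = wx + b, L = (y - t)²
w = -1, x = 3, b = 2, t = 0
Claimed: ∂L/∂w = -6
Correct

y = (-1)(3) + 2 = -1
∂L/∂y = 2(y - t) = 2(-1 - 0) = -2
∂y/∂w = x = 3
∂L/∂w = -2 × 3 = -6

Claimed value: -6
Correct: The correct gradient is -6.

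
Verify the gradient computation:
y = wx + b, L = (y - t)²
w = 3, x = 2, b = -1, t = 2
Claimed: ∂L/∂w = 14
Incorrect

y = (3)(2) + -1 = 5
∂L/∂y = 2(y - t) = 2(5 - 2) = 6
∂y/∂w = x = 2
∂L/∂w = 6 × 2 = 12

Claimed value: 14
Incorrect: The correct gradient is 12.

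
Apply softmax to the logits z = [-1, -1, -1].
p = [0.3333, 0.3333, 0.3333]

exp(z) = [0.3679, 0.3679, 0.3679]
Sum = 1.104
p = [0.3333, 0.3333, 0.3333]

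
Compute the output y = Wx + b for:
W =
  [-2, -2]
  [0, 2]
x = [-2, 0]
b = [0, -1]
y = [4, -1]

Wx = [-2×-2 + -2×0, 0×-2 + 2×0]
   = [4, 0]
y = Wx + b = [4 + 0, 0 + -1] = [4, -1]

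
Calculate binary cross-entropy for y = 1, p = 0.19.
L = 1.661

L = -1·log(0.19) - 0·log(0.81) = -log(0.19) = 1.661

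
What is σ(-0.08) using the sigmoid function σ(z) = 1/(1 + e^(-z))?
0.48

sigmoid(-0.08) = 1/(1 + e^(0.08)) = 1/(1 + 1.083) = 0.48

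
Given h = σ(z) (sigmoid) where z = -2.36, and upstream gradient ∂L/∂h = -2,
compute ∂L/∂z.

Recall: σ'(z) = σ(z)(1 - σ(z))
∂L/∂z = -0.1577

σ(-2.36) = 0.08627
σ'(-2.36) = σ(-2.36)(1 - σ(-2.36)) = 0.08627 × 0.9137 = 0.07883
∂L/∂z = ∂L/∂h · σ'(z) = -2 × 0.07883 = -0.1577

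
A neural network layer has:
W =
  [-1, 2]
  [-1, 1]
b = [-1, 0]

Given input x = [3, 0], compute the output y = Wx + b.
y = [-4, -3]

Wx = [-1×3 + 2×0, -1×3 + 1×0]
   = [-3, -3]
y = Wx + b = [-3 + -1, -3 + 0] = [-4, -3]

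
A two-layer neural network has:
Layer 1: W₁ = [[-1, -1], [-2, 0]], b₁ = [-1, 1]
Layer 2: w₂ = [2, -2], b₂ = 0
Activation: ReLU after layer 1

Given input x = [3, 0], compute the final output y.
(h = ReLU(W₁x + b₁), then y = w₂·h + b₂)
y = 0

Layer 1 pre-activation: z₁ = [-4, -5]
After ReLU: h = [0, 0]
Layer 2 output: y = 2×0 + -2×0 + 0 = 0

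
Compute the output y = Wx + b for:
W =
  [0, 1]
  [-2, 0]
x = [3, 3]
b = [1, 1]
y = [4, -5]

Wx = [0×3 + 1×3, -2×3 + 0×3]
   = [3, -6]
y = Wx + b = [3 + 1, -6 + 1] = [4, -5]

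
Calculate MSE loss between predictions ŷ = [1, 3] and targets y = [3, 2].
MSE = 2.5

MSE = (1/2)((1-3)² + (3-2)²) = (1/2)(4 + 1) = 2.5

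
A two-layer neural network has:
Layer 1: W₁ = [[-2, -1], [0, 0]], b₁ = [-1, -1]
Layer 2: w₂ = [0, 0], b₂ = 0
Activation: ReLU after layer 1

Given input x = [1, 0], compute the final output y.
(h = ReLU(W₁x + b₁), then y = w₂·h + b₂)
y = 0

Layer 1 pre-activation: z₁ = [-3, -1]
After ReLU: h = [0, 0]
Layer 2 output: y = 0×0 + 0×0 + 0 = 0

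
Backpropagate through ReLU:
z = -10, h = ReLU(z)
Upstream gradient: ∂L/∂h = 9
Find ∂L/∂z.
∂L/∂z = 0

h = ReLU(-10) = 0
Since z < 0: ∂h/∂z = 0
∂L/∂z = ∂L/∂h · ∂h/∂z = 9 × 0 = 0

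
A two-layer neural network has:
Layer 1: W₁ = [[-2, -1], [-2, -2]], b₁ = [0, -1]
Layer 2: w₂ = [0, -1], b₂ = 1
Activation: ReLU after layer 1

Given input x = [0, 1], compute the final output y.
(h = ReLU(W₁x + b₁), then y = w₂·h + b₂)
y = 1

Layer 1 pre-activation: z₁ = [-1, -3]
After ReLU: h = [0, 0]
Layer 2 output: y = 0×0 + -1×0 + 1 = 1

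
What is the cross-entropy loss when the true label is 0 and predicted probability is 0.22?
L = 0.2485

L = -0·log(0.22) - 1·log(0.78) = -log(0.78) = 0.2485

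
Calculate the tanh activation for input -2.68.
-0.9906

tanh(-2.68) = (e^(-2.68) - e^(2.68))/(e^(-2.68) + e^(2.68)) = -0.9906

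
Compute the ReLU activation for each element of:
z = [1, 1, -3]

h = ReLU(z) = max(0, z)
h = [1, 1, 0]

ReLU applied element-wise: max(0,1)=1, max(0,1)=1, max(0,-3)=0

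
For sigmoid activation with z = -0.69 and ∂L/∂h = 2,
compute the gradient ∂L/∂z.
∂L/∂z = 0.4449

σ(-0.69) = 0.334
σ'(-0.69) = σ(-0.69)(1 - σ(-0.69)) = 0.334 × 0.666 = 0.2225
∂L/∂z = ∂L/∂h · σ'(z) = 2 × 0.2225 = 0.4449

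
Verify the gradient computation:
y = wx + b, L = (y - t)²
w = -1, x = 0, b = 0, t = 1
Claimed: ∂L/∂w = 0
Correct

y = (-1)(0) + 0 = 0
∂L/∂y = 2(y - t) = 2(0 - 1) = -2
∂y/∂w = x = 0
∂L/∂w = -2 × 0 = 0

Claimed value: 0
Correct: The correct gradient is 0.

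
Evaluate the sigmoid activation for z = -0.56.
0.3635

sigmoid(-0.56) = 1/(1 + e^(0.56)) = 1/(1 + 1.751) = 0.3635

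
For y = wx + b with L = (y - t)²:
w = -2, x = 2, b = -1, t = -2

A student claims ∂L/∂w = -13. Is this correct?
Incorrect

y = (-2)(2) + -1 = -5
∂L/∂y = 2(y - t) = 2(-5 - -2) = -6
∂y/∂w = x = 2
∂L/∂w = -6 × 2 = -12

Claimed value: -13
Incorrect: The correct gradient is -12.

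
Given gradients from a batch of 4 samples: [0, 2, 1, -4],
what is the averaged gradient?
Average gradient = -0.25

Average = (1/4)(0 + 2 + 1 + -4) = -1/4 = -0.25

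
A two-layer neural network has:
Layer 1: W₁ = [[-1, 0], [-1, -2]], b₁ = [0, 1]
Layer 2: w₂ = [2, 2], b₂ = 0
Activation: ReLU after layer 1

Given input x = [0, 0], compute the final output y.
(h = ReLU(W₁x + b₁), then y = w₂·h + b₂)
y = 2

Layer 1 pre-activation: z₁ = [0, 1]
After ReLU: h = [0, 1]
Layer 2 output: y = 2×0 + 2×1 + 0 = 2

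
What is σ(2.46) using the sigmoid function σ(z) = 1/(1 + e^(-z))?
0.9213

sigmoid(2.46) = 1/(1 + e^(-2.46)) = 1/(1 + 0.08543) = 0.9213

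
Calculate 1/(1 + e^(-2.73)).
0.9388

sigmoid(2.73) = 1/(1 + e^(-2.73)) = 1/(1 + 0.06522) = 0.9388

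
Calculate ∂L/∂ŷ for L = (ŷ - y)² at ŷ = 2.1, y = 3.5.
∂L/∂ŷ = -2.8

∂L/∂ŷ = 2(ŷ - y) = 2(2.1 - 3.5) = 2(-1.4) = -2.8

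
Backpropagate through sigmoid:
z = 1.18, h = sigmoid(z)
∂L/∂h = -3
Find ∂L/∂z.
∂L/∂z = -0.5394

σ(1.18) = 0.7649
σ'(1.18) = σ(1.18)(1 - σ(1.18)) = 0.7649 × 0.2351 = 0.1798
∂L/∂z = ∂L/∂h · σ'(z) = -3 × 0.1798 = -0.5394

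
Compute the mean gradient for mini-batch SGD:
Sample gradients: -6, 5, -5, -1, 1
Average gradient = -1.2

Average = (1/5)(-6 + 5 + -5 + -1 + 1) = -6/5 = -1.2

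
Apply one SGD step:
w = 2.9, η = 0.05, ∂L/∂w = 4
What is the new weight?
w_new = 2.7

w_new = w - η·∂L/∂w = 2.9 - 0.05×(4) = 2.9 - (0.2) = 2.7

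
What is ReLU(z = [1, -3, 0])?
h = [1, 0, 0]

ReLU applied element-wise: max(0,1)=1, max(0,-3)=0, max(0,0)=0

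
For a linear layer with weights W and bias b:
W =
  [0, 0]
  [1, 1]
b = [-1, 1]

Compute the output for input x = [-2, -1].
y = [-1, -2]

Wx = [0×-2 + 0×-1, 1×-2 + 1×-1]
   = [0, -3]
y = Wx + b = [0 + -1, -3 + 1] = [-1, -2]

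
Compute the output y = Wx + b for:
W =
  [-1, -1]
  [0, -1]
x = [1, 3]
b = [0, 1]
y = [-4, -2]

Wx = [-1×1 + -1×3, 0×1 + -1×3]
   = [-4, -3]
y = Wx + b = [-4 + 0, -3 + 1] = [-4, -2]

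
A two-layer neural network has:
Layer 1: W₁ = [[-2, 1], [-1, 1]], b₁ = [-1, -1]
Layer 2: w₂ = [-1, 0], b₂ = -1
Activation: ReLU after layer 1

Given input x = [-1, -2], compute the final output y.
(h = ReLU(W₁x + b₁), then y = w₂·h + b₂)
y = -1

Layer 1 pre-activation: z₁ = [-1, -2]
After ReLU: h = [0, 0]
Layer 2 output: y = -1×0 + 0×0 + -1 = -1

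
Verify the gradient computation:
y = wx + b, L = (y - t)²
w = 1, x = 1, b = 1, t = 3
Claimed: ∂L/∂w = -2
Correct

y = (1)(1) + 1 = 2
∂L/∂y = 2(y - t) = 2(2 - 3) = -2
∂y/∂w = x = 1
∂L/∂w = -2 × 1 = -2

Claimed value: -2
Correct: The correct gradient is -2.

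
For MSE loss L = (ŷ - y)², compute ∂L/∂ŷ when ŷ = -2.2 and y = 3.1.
∂L/∂ŷ = -10.6

∂L/∂ŷ = 2(ŷ - y) = 2(-2.2 - 3.1) = 2(-5.3) = -10.6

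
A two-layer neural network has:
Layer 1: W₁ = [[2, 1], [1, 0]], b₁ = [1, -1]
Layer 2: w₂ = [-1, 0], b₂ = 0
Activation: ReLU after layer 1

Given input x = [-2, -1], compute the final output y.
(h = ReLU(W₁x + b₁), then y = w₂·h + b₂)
y = 0

Layer 1 pre-activation: z₁ = [-4, -3]
After ReLU: h = [0, 0]
Layer 2 output: y = -1×0 + 0×0 + 0 = 0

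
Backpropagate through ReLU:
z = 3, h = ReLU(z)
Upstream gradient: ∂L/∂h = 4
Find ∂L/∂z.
∂L/∂z = 4

h = ReLU(3) = 3
Since z > 0: ∂h/∂z = 1
∂L/∂z = ∂L/∂h · ∂h/∂z = 4 × 1 = 4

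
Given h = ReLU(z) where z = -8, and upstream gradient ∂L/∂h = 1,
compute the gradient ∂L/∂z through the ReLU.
∂L/∂z = 0

h = ReLU(-8) = 0
Since z < 0: ∂h/∂z = 0
∂L/∂z = ∂L/∂h · ∂h/∂z = 1 × 0 = 0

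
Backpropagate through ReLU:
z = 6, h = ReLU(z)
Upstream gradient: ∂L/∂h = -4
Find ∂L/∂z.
∂L/∂z = -4

h = ReLU(6) = 6
Since z > 0: ∂h/∂z = 1
∂L/∂z = ∂L/∂h · ∂h/∂z = -4 × 1 = -4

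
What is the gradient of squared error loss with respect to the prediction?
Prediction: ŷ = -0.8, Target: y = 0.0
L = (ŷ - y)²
∂L/∂ŷ = -1.6

∂L/∂ŷ = 2(ŷ - y) = 2(-0.8 - 0.0) = 2(-0.8) = -1.6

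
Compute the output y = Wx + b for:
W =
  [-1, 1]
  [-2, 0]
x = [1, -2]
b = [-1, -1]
y = [-4, -3]

Wx = [-1×1 + 1×-2, -2×1 + 0×-2]
   = [-3, -2]
y = Wx + b = [-3 + -1, -2 + -1] = [-4, -3]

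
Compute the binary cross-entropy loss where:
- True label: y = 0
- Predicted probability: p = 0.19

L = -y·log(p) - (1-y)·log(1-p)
L = 0.2107

L = -0·log(0.19) - 1·log(0.81) = -log(0.81) = 0.2107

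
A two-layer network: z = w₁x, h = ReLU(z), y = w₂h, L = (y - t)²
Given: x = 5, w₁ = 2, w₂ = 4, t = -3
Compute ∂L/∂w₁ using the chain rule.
∂L/∂w₁ = 1720

Forward pass:
z = w₁x = 2×5 = 10
h = ReLU(10) = 10
y = w₂h = 4×10 = 40

Backward pass:
∂L/∂y = 2(y - t) = 2(40 - -3) = 86
∂y/∂h = w₂ = 4
∂h/∂z = 1 (ReLU derivative)
∂z/∂w₁ = x = 5

∂L/∂w₁ = 86 × 4 × 1 × 5 = 1720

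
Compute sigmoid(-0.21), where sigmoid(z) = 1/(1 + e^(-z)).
0.4477

sigmoid(-0.21) = 1/(1 + e^(0.21)) = 1/(1 + 1.234) = 0.4477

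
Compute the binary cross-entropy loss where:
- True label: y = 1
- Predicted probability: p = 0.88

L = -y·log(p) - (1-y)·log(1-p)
L = 0.1278

L = -1·log(0.88) - 0·log(0.12) = -log(0.88) = 0.1278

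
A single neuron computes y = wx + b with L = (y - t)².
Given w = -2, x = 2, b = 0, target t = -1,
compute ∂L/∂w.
∂L/∂w = -12

y = wx + b = (-2)(2) + 0 = -4
∂L/∂y = 2(y - t) = 2(-4 - -1) = -6
∂y/∂w = x = 2
∂L/∂w = ∂L/∂y · ∂y/∂w = -6 × 2 = -12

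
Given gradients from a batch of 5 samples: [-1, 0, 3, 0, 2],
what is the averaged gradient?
Average gradient = 0.8

Average = (1/5)(-1 + 0 + 3 + 0 + 2) = 4/5 = 0.8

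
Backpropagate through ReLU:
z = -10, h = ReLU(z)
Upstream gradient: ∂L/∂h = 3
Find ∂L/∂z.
∂L/∂z = 0

h = ReLU(-10) = 0
Since z < 0: ∂h/∂z = 0
∂L/∂z = ∂L/∂h · ∂h/∂z = 3 × 0 = 0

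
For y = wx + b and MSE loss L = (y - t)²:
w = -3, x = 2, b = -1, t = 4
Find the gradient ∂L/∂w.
∂L/∂w = -44

y = wx + b = (-3)(2) + -1 = -7
∂L/∂y = 2(y - t) = 2(-7 - 4) = -22
∂y/∂w = x = 2
∂L/∂w = ∂L/∂y · ∂y/∂w = -22 × 2 = -44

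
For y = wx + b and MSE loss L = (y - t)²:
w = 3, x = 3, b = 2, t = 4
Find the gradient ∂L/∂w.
∂L/∂w = 42

y = wx + b = (3)(3) + 2 = 11
∂L/∂y = 2(y - t) = 2(11 - 4) = 14
∂y/∂w = x = 3
∂L/∂w = ∂L/∂y · ∂y/∂w = 14 × 3 = 42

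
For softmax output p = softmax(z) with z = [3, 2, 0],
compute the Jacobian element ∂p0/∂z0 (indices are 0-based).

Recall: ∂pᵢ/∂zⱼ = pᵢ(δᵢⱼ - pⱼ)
∂p0/∂z0 = 0.2078

p = softmax(z) = [0.7054, 0.2595, 0.03512]
p0 = 0.7054

∂p0/∂z0 = p0(1 - p0) = 0.7054 × (1 - 0.7054) = 0.2078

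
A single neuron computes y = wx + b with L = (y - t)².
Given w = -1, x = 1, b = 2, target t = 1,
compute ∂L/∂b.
∂L/∂b = 0

y = wx + b = (-1)(1) + 2 = 1
∂L/∂y = 2(y - t) = 2(1 - 1) = 0
∂y/∂b = 1
∂L/∂b = ∂L/∂y · ∂y/∂b = 0 × 1 = 0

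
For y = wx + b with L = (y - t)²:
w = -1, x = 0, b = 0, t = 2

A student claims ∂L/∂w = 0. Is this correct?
Correct

y = (-1)(0) + 0 = 0
∂L/∂y = 2(y - t) = 2(0 - 2) = -4
∂y/∂w = x = 0
∂L/∂w = -4 × 0 = 0

Claimed value: 0
Correct: The correct gradient is 0.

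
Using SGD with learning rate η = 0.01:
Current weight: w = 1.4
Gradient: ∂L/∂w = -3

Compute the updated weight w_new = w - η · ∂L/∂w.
w_new = 1.43

w_new = w - η·∂L/∂w = 1.4 - 0.01×(-3) = 1.4 - (-0.03) = 1.43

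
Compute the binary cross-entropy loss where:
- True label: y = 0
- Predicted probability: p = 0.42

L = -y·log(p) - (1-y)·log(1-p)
L = 0.5447

L = -0·log(0.42) - 1·log(0.58) = -log(0.58) = 0.5447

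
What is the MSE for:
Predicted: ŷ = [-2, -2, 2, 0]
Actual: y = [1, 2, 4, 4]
MSE = 11.25

MSE = (1/4)((-2-1)² + (-2-2)² + (2-4)² + (0-4)²) = (1/4)(9 + 16 + 4 + 16) = 11.25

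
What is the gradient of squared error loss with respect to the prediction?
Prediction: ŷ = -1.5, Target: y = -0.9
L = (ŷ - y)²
∂L/∂ŷ = -1.2

∂L/∂ŷ = 2(ŷ - y) = 2(-1.5 - -0.9) = 2(-0.6) = -1.2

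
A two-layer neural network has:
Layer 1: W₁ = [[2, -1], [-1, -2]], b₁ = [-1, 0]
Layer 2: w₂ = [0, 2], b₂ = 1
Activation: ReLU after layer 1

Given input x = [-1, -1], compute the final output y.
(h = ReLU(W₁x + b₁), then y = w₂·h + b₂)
y = 7

Layer 1 pre-activation: z₁ = [-2, 3]
After ReLU: h = [0, 3]
Layer 2 output: y = 0×0 + 2×3 + 1 = 7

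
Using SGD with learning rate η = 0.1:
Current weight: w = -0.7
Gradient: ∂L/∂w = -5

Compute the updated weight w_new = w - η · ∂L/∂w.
w_new = -0.2

w_new = w - η·∂L/∂w = -0.7 - 0.1×(-5) = -0.7 - (-0.5) = -0.2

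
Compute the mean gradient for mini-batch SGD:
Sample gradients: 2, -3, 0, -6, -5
Average gradient = -2.4

Average = (1/5)(2 + -3 + 0 + -6 + -5) = -12/5 = -2.4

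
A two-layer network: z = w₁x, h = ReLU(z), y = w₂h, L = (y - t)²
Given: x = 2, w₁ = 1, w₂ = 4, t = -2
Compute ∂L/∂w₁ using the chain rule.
∂L/∂w₁ = 160

Forward pass:
z = w₁x = 1×2 = 2
h = ReLU(2) = 2
y = w₂h = 4×2 = 8

Backward pass:
∂L/∂y = 2(y - t) = 2(8 - -2) = 20
∂y/∂h = w₂ = 4
∂h/∂z = 1 (ReLU derivative)
∂z/∂w₁ = x = 2

∂L/∂w₁ = 20 × 4 × 1 × 2 = 160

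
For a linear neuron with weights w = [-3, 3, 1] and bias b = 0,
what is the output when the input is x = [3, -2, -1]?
y = -16

y = (-3)(3) + (3)(-2) + (1)(-1) + 0 = -16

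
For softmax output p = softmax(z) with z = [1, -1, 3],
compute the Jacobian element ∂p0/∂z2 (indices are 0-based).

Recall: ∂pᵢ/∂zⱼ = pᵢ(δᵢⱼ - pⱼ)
∂p0/∂z2 = -0.1017

p = softmax(z) = [0.1173, 0.01588, 0.8668]
p0 = 0.1173, p2 = 0.8668

∂p0/∂z2 = -p0 × p2 = -0.1173 × 0.8668 = -0.1017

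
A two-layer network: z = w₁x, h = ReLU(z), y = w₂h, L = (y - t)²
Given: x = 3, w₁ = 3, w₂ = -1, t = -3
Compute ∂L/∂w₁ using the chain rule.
∂L/∂w₁ = 36

Forward pass:
z = w₁x = 3×3 = 9
h = ReLU(9) = 9
y = w₂h = -1×9 = -9

Backward pass:
∂L/∂y = 2(y - t) = 2(-9 - -3) = -12
∂y/∂h = w₂ = -1
∂h/∂z = 1 (ReLU derivative)
∂z/∂w₁ = x = 3

∂L/∂w₁ = -12 × -1 × 1 × 3 = 36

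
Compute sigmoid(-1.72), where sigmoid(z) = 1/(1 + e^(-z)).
0.1519

sigmoid(-1.72) = 1/(1 + e^(1.72)) = 1/(1 + 5.585) = 0.1519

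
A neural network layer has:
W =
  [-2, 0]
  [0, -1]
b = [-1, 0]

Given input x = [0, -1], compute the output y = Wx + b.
y = [-1, 1]

Wx = [-2×0 + 0×-1, 0×0 + -1×-1]
   = [0, 1]
y = Wx + b = [0 + -1, 1 + 0] = [-1, 1]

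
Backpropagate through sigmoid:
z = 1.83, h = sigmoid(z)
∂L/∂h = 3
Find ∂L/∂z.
∂L/∂z = 0.3574

σ(1.83) = 0.8618
σ'(1.83) = σ(1.83)(1 - σ(1.83)) = 0.8618 × 0.1382 = 0.1191
∂L/∂z = ∂L/∂h · σ'(z) = 3 × 0.1191 = 0.3574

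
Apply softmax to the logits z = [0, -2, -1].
p = [0.6652, 0.09, 0.2447]

exp(z) = [1, 0.1353, 0.3679]
Sum = 1.503
p = [0.6652, 0.09, 0.2447]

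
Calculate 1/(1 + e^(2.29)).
0.09195

sigmoid(-2.29) = 1/(1 + e^(2.29)) = 1/(1 + 9.875) = 0.09195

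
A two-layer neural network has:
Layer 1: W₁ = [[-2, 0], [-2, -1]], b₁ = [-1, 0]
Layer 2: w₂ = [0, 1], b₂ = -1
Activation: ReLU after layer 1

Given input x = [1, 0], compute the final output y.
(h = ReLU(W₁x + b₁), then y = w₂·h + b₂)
y = -1

Layer 1 pre-activation: z₁ = [-3, -2]
After ReLU: h = [0, 0]
Layer 2 output: y = 0×0 + 1×0 + -1 = -1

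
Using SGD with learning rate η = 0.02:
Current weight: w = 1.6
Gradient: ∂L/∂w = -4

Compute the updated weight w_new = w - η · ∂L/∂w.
w_new = 1.68

w_new = w - η·∂L/∂w = 1.6 - 0.02×(-4) = 1.6 - (-0.08) = 1.68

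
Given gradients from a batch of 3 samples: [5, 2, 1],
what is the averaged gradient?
Average gradient = 2.667

Average = (1/3)(5 + 2 + 1) = 8/3 = 2.667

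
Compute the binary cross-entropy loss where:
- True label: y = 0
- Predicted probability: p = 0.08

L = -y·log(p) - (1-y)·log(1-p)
L = 0.08338

L = -0·log(0.08) - 1·log(0.92) = -log(0.92) = 0.08338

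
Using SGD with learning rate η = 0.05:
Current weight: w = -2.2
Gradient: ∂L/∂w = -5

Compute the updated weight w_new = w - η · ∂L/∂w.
w_new = -1.95

w_new = w - η·∂L/∂w = -2.2 - 0.05×(-5) = -2.2 - (-0.25) = -1.95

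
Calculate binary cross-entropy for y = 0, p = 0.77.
L = 1.47

L = -0·log(0.77) - 1·log(0.23) = -log(0.23) = 1.47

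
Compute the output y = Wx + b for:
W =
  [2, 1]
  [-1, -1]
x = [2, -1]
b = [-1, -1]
y = [2, -2]

Wx = [2×2 + 1×-1, -1×2 + -1×-1]
   = [3, -1]
y = Wx + b = [3 + -1, -1 + -1] = [2, -2]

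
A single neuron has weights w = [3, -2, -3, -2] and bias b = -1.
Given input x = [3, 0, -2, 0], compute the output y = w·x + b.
y = 14

y = (3)(3) + (-2)(0) + (-3)(-2) + (-2)(0) + -1 = 14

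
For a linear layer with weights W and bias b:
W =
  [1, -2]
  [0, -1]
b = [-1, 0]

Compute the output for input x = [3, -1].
y = [4, 1]

Wx = [1×3 + -2×-1, 0×3 + -1×-1]
   = [5, 1]
y = Wx + b = [5 + -1, 1 + 0] = [4, 1]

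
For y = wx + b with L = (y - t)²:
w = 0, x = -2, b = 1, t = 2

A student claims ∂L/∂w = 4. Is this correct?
Correct

y = (0)(-2) + 1 = 1
∂L/∂y = 2(y - t) = 2(1 - 2) = -2
∂y/∂w = x = -2
∂L/∂w = -2 × -2 = 4

Claimed value: 4
Correct: The correct gradient is 4.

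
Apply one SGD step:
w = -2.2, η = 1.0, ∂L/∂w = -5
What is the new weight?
w_new = 2.8

w_new = w - η·∂L/∂w = -2.2 - 1.0×(-5) = -2.2 - (-5) = 2.8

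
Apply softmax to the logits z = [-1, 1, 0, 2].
p = [0.0321, 0.2369, 0.0871, 0.6439]

exp(z) = [0.3679, 2.718, 1, 7.389]
Sum = 11.48
p = [0.0321, 0.2369, 0.0871, 0.6439]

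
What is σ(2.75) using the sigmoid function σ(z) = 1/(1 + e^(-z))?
0.9399

sigmoid(2.75) = 1/(1 + e^(-2.75)) = 1/(1 + 0.06393) = 0.9399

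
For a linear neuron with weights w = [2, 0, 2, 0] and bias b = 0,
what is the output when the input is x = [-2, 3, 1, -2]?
y = -2

y = (2)(-2) + (0)(3) + (2)(1) + (0)(-2) + 0 = -2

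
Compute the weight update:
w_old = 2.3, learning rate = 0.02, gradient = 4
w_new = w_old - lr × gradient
w_new = 2.22

w_new = w - η·∂L/∂w = 2.3 - 0.02×(4) = 2.3 - (0.08) = 2.22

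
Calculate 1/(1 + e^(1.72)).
0.1519

sigmoid(-1.72) = 1/(1 + e^(1.72)) = 1/(1 + 5.585) = 0.1519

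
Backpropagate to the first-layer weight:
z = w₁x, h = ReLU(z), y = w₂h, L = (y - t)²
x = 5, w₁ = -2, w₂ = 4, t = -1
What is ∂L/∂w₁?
∂L/∂w₁ = 0

Forward pass:
z = w₁x = -2×5 = -10
h = ReLU(-10) = 0
y = w₂h = 4×0 = 0

Backward pass:
∂L/∂y = 2(y - t) = 2(0 - -1) = 2
∂y/∂h = w₂ = 4
∂h/∂z = 0 (ReLU derivative)
∂z/∂w₁ = x = 5

∂L/∂w₁ = 2 × 4 × 0 × 5 = 0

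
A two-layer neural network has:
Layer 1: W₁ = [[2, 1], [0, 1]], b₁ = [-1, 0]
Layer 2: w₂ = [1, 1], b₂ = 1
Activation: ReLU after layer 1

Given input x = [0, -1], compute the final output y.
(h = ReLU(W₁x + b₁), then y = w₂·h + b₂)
y = 1

Layer 1 pre-activation: z₁ = [-2, -1]
After ReLU: h = [0, 0]
Layer 2 output: y = 1×0 + 1×0 + 1 = 1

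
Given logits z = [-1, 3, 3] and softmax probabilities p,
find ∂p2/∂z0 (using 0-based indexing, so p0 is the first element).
∂p2/∂z0 = -0.004496

p = softmax(z) = [0.009075, 0.4955, 0.4955]
p2 = 0.4955, p0 = 0.009075

∂p2/∂z0 = -p2 × p0 = -0.4955 × 0.009075 = -0.004496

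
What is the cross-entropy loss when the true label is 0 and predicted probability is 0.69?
L = 1.171

L = -0·log(0.69) - 1·log(0.31) = -log(0.31) = 1.171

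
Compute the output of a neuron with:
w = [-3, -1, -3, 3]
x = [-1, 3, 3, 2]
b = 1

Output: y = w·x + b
y = -2

y = (-3)(-1) + (-1)(3) + (-3)(3) + (3)(2) + 1 = -2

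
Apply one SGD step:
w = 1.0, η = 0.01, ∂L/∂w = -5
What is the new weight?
w_new = 1.05

w_new = w - η·∂L/∂w = 1.0 - 0.01×(-5) = 1.0 - (-0.05) = 1.05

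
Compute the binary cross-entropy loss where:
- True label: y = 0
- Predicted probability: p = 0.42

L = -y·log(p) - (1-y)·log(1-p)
L = 0.5447

L = -0·log(0.42) - 1·log(0.58) = -log(0.58) = 0.5447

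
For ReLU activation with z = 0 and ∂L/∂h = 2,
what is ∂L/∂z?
∂L/∂z = 0

h = ReLU(0) = 0
At z = 0: ∂h/∂z = 0 (by convention)
∂L/∂z = ∂L/∂h · ∂h/∂z = 2 × 0 = 0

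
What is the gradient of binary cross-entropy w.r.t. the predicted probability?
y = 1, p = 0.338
∂L/∂p = -2.959

∂L/∂p = -y/p + (1-y)/(1-p) = -1/0.338 + 0 = -2.959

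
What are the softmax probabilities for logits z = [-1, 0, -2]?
p = [0.2447, 0.6652, 0.09]

exp(z) = [0.3679, 1, 0.1353]
Sum = 1.503
p = [0.2447, 0.6652, 0.09]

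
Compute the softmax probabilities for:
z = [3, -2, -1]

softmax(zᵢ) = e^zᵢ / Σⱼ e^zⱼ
p = [0.9756, 0.0066, 0.0179]

exp(z) = [20.09, 0.1353, 0.3679]
Sum = 20.59
p = [0.9756, 0.0066, 0.0179]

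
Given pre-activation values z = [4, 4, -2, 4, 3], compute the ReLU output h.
h = [4, 4, 0, 4, 3]

ReLU applied element-wise: max(0,4)=4, max(0,4)=4, max(0,-2)=0, max(0,4)=4, max(0,3)=3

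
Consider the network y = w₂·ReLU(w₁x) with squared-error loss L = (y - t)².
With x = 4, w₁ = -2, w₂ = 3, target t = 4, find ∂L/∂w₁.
∂L/∂w₁ = 0

Forward pass:
z = w₁x = -2×4 = -8
h = ReLU(-8) = 0
y = w₂h = 3×0 = 0

Backward pass:
∂L/∂y = 2(y - t) = 2(0 - 4) = -8
∂y/∂h = w₂ = 3
∂h/∂z = 0 (ReLU derivative)
∂z/∂w₁ = x = 4

∂L/∂w₁ = -8 × 3 × 0 × 4 = 0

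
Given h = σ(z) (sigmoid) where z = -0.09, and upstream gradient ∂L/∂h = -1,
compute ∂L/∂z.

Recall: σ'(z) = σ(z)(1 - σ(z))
∂L/∂z = -0.2495

σ(-0.09) = 0.4775
σ'(-0.09) = σ(-0.09)(1 - σ(-0.09)) = 0.4775 × 0.5225 = 0.2495
∂L/∂z = ∂L/∂h · σ'(z) = -1 × 0.2495 = -0.2495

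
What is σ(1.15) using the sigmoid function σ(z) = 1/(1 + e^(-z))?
0.7595

sigmoid(1.15) = 1/(1 + e^(-1.15)) = 1/(1 + 0.3166) = 0.7595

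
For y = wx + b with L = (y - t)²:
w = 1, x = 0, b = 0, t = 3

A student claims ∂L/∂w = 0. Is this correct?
Correct

y = (1)(0) + 0 = 0
∂L/∂y = 2(y - t) = 2(0 - 3) = -6
∂y/∂w = x = 0
∂L/∂w = -6 × 0 = 0

Claimed value: 0
Correct: The correct gradient is 0.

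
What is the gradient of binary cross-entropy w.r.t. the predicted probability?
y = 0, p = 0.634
∂L/∂p = 2.732

∂L/∂p = -y/p + (1-y)/(1-p) = 0 + 1/0.366 = 2.732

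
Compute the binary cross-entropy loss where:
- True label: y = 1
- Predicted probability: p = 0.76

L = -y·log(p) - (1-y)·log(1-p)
L = 0.2744

L = -1·log(0.76) - 0·log(0.24) = -log(0.76) = 0.2744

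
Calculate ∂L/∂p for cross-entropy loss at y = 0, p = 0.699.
∂L/∂p = 3.322

∂L/∂p = -y/p + (1-y)/(1-p) = 0 + 1/0.301 = 3.322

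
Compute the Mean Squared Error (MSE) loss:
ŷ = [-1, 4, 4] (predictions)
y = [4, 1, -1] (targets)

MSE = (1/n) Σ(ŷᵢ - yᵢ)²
MSE = 19.67

MSE = (1/3)((-1-4)² + (4-1)² + (4--1)²) = (1/3)(25 + 9 + 25) = 19.67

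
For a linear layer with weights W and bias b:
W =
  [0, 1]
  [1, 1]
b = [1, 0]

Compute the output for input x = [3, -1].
y = [0, 2]

Wx = [0×3 + 1×-1, 1×3 + 1×-1]
   = [-1, 2]
y = Wx + b = [-1 + 1, 2 + 0] = [0, 2]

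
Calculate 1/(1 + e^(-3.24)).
0.9623

sigmoid(3.24) = 1/(1 + e^(-3.24)) = 1/(1 + 0.03916) = 0.9623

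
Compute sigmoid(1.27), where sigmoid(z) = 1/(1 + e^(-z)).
0.7807

sigmoid(1.27) = 1/(1 + e^(-1.27)) = 1/(1 + 0.2808) = 0.7807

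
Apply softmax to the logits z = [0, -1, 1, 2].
p = [0.0871, 0.0321, 0.2369, 0.6439]

exp(z) = [1, 0.3679, 2.718, 7.389]
Sum = 11.48
p = [0.0871, 0.0321, 0.2369, 0.6439]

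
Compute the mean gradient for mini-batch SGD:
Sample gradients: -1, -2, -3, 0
Average gradient = -1.5

Average = (1/4)(-1 + -2 + -3 + 0) = -6/4 = -1.5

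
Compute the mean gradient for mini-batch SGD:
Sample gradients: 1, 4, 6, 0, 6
Average gradient = 3.4

Average = (1/5)(1 + 4 + 6 + 0 + 6) = 17/5 = 3.4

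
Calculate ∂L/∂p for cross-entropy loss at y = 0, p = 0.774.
∂L/∂p = 4.425

∂L/∂p = -y/p + (1-y)/(1-p) = 0 + 1/0.226 = 4.425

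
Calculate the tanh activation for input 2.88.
0.9937

tanh(2.88) = (e^(2.88) - e^(-2.88))/(e^(2.88) + e^(-2.88)) = 0.9937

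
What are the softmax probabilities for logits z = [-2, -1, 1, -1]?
p = [0.0377, 0.1025, 0.7573, 0.1025]

exp(z) = [0.1353, 0.3679, 2.718, 0.3679]
Sum = 3.589
p = [0.0377, 0.1025, 0.7573, 0.1025]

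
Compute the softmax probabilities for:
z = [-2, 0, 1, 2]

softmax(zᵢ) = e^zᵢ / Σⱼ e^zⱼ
p = [0.012, 0.0889, 0.2418, 0.6572]

exp(z) = [0.1353, 1, 2.718, 7.389]
Sum = 11.24
p = [0.012, 0.0889, 0.2418, 0.6572]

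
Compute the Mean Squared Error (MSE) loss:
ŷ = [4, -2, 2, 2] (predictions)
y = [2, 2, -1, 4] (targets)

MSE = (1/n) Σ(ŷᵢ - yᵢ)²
MSE = 8.25

MSE = (1/4)((4-2)² + (-2-2)² + (2--1)² + (2-4)²) = (1/4)(4 + 16 + 9 + 4) = 8.25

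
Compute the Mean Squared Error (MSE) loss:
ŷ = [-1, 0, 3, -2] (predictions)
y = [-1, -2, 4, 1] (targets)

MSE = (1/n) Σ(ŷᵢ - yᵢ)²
MSE = 3.5

MSE = (1/4)((-1--1)² + (0--2)² + (3-4)² + (-2-1)²) = (1/4)(0 + 4 + 1 + 9) = 3.5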